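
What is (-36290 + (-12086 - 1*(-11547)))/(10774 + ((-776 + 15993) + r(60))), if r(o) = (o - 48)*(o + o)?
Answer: -36829/27431 ≈ -1.3426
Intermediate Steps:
r(o) = 2*o*(-48 + o) (r(o) = (-48 + o)*(2*o) = 2*o*(-48 + o))
(-36290 + (-12086 - 1*(-11547)))/(10774 + ((-776 + 15993) + r(60))) = (-36290 + (-12086 - 1*(-11547)))/(10774 + ((-776 + 15993) + 2*60*(-48 + 60))) = (-36290 + (-12086 + 11547))/(10774 + (15217 + 2*60*12)) = (-36290 - 539)/(10774 + (15217 + 1440)) = -36829/(10774 + 16657) = -36829/27431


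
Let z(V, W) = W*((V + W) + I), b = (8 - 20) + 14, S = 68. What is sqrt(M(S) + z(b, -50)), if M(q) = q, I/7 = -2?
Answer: 12*sqrt(22) ≈ 56.285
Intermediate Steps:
I = -14 (I = 7*(-2) = -14)
b = 2 (b = -12 + 14 = 2)
z(V, W) = W*(-14 + V + W) (z(V, W) = W*((V + W) - 14) = W*(-14 + V + W))
sqrt(M(S) + z(b, -50)) = sqrt(68 - 50*(-14 + 2 - 50)) = sqrt(68 - 50*(-62)) = sqrt(68 + 3100) = sqrt(3168) = 12*sqrt(22)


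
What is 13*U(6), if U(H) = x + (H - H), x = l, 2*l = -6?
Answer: -39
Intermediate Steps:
l = -3 (l = (½)*(-6) = -3)
x = -3
U(H) = -3 (U(H) = -3 + (H - H) = -3 + 0 = -3)
13*U(6) = 13*(-3) = -39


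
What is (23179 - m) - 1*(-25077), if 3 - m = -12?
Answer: 48241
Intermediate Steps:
m = 15 (m = 3 - 1*(-12) = 3 + 12 = 15)
(23179 - m) - 1*(-25077) = (23179 - 1*15) - 1*(-25077) = (23179 - 15) + 25077 = 23164 + 25077 = 48241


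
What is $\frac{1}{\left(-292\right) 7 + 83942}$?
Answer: $\frac{1}{81898} \approx 1.221 \cdot 10^{-5}$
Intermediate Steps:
$\frac{1}{\left(-292\right) 7 + 83942} = \frac{1}{-2044 + 83942} = \frac{1}{81898}$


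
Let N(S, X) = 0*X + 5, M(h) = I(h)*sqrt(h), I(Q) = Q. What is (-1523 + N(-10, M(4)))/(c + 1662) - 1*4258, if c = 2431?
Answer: -17429512/4093 ≈ -4258.4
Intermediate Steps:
M(h) = h**(3/2) (M(h) = h*sqrt(h) = h**(3/2))
N(S, X) = 5 (N(S, X) = 0 + 5 = 5)
(-1523 + N(-10, M(4)))/(c + 1662) - 1*4258 = (-1523 + 5)/(2431 + 1662) - 1*4258 = -1518/4093 - 4258 = -17429512/4093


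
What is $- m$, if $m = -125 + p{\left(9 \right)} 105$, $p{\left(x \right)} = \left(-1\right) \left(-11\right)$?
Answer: $-1030$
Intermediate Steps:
$p{\left(x \right)} = 11$
$m = 1030$ ($m = -125 + 11 \cdot 105 = -125 + 1155 = 1030$)
$- m = \left(-1\right) 1030 = -1030$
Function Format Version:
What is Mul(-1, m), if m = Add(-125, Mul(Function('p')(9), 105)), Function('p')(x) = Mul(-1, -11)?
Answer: -1030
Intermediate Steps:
Function('p')(x) = 11
m = 1030 (m = Add(-125, Mul(11, 105)) = Add(-125, 1155) = 1030)
Mul(-1, m) = Mul(-1, 1030) = -1030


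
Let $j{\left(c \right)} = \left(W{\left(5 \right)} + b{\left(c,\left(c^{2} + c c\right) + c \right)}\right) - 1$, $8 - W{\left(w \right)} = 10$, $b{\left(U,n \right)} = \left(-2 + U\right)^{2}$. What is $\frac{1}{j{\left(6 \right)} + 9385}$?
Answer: $\frac{1}{9398} \approx 0.00010641$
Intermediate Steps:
$W{\left(w \right)} = -2$ ($W{\left(w \right)} = 8 - 10 = -2$)
$j{\left(c \right)} = -3 + \left(-2 + c\right)^{2}$ ($j{\left(c \right)} = \left(-2 + \left(-2 + c\right)^{2}\right) - 1 = -3 + \left(-2 + c\right)^{2}$)
$\frac{1}{j{\left(6 \right)} + 9385} = \frac{1}{\left(-3 + \left(-2 + 6\right)^{2}\right) + 9385} = \frac{1}{\left(-3 + 4^{2}\right) + 9385} = \frac{1}{\left(-3 + 16\right) + 9385} = \frac{1}{13 + 9385} = \frac{1}{9398}$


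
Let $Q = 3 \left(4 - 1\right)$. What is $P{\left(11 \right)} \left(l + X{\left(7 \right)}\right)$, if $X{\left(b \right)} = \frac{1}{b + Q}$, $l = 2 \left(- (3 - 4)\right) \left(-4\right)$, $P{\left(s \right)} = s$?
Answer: $- \frac{1397}{16} \approx -87.313$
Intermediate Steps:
$l = -8$ ($l = 2 \left(\left(-1\right) \left(-1\right)\right) \left(-4\right) = 2 \cdot 1 \left(-4\right) = 2 \left(-4\right) = -8$)
$Q = 9$ ($Q = 3 \cdot 3 = 9$)
$X{\left(b \right)} = \frac{1}{9 + b}$ ($X{\left(b \right)} = \frac{1}{b + 9} = \frac{1}{9 + b}$)
$P{\left(11 \right)} \left(l + X{\left(7 \right)}\right) = 11 \left(-8 + \frac{1}{9 + 7}\right) = 11 \left(-8 + \frac{1}{16}\right) = 11 \left(- \frac{127}{16}\right) = - \frac{1397}{16}$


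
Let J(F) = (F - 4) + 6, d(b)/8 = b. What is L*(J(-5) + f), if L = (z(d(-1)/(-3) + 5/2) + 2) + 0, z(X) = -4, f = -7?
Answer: 20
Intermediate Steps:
d(b) = 8*b
J(F) = 2 + F (J(F) = (-4 + F) + 6 = 2 + F)
L = -2 (L = (-4 + 2) + 0 = -2 + 0 = -2)
L*(J(-5) + f) = -2*((2 - 5) - 7) = -2*(-3 - 7) = -2*(-10) = 20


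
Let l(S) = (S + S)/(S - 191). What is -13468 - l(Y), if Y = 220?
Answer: -391012/29 ≈ -13483.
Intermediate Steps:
l(S) = 2*S/(-191 + S) (l(S) = (2*S)/(-191 + S) = 2*S/(-191 + S))
-13468 - l(Y) = -13468 - 2*220/(-191 + 220) = -13468 - 2*220/29 = -13468 - 1*440/29 = -13468 - 440/29 = -391012/29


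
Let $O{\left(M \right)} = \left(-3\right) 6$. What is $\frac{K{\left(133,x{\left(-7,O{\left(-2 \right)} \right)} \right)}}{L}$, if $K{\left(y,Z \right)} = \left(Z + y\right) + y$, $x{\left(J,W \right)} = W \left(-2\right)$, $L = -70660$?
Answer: $- \frac{151}{35330} \approx -0.004274$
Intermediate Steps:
$O{\left(M \right)} = -18$
$x{\left(J,W \right)} = - 2 W$
$K{\left(y,Z \right)} = Z + 2 y$
$\frac{K{\left(133,x{\left(-7,O{\left(-2 \right)} \right)} \right)}}{L} = \frac{\left(-2\right) \left(-18\right) + 2 \cdot 133}{-70660} = \left(36 + 266\right) \left(- \frac{1}{70660}\right) = 302 \left(- \frac{1}{70660}\right) = - \frac{151}{35330}$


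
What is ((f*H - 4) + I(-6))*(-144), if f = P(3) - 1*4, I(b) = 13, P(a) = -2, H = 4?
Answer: 2160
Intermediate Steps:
f = -6 (f = -2 - 1*4 = -2 - 4 = -6)
((f*H - 4) + I(-6))*(-144) = ((-6*4 - 4) + 13)*(-144) = ((-24 - 4) + 13)*(-144) = (-28 + 13)*(-144) = -15*(-144) = 2160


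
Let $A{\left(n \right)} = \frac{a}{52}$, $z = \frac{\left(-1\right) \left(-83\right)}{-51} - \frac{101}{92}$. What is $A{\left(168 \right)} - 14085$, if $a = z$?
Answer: $- \frac{3436527427}{243984} \approx -14085.0$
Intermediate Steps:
$z = - \frac{12787}{4692}$ ($z = 83 \left(- \frac{1}{51}\right) - \frac{101}{92} = - \frac{83}{51} - \frac{101}{92} = - \frac{12787}{4692} \approx -2.7253$)
$a = - \frac{12787}{4692} \approx -2.7253$
$A{\left(n \right)} = - \frac{12787}{243984}$ ($A{\left(n \right)} = - \frac{12787}{4692 \cdot 52} = \left(- \frac{12787}{4692}\right) \frac{1}{52} = - \frac{12787}{243984}$)
$A{\left(168 \right)} - 14085 = - \frac{12787}{243984} - 14085 = - \frac{3436527427}{243984}$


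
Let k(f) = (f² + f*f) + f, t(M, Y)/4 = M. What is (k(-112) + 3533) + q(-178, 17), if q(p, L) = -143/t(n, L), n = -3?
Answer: 342251/12 ≈ 28521.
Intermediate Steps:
t(M, Y) = 4*M
q(p, L) = 143/12 (q(p, L) = -143/(4*(-3)) = -143/(-12) = -143*(-1/12) = 143/12)
k(f) = f + 2*f² (k(f) = (f² + f²) + f = 2*f² + f = f + 2*f²)
(k(-112) + 3533) + q(-178, 17) = (-112*(1 + 2*(-112)) + 3533) + 143/12 = (-112*(1 - 224) + 3533) + 143/12 = (-112*(-223) + 3533) + 143/12 = (24976 + 3533) + 143/12 = 28509 + 143/12 = 342251/12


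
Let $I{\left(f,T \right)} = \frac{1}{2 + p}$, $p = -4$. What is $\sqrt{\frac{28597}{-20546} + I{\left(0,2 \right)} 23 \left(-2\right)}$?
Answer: $\frac{27 \sqrt{12512514}}{20546} \approx 4.6485$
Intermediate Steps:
$I{\left(f,T \right)} = - \frac{1}{2}$ ($I{\left(f,T \right)} = \frac{1}{2 - 4} = \frac{1}{-2} = - \frac{1}{2}$)
$\sqrt{\frac{28597}{-20546} + I{\left(0,2 \right)} 23 \left(-2\right)} = \sqrt{\frac{28597}{-20546} + \left(- \frac{1}{2}\right) 23 \left(-2\right)} = \sqrt{28597 \left(- \frac{1}{20546}\right) - -23} = \sqrt{- \frac{28597}{20546} + 23} = \sqrt{\frac{443961}{20546}} = \frac{27 \sqrt{12512514}}{20546}$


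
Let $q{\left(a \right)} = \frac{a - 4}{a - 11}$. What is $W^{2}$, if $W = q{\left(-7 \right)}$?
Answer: $\frac{121}{324} \approx 0.37346$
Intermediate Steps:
$q{\left(a \right)} = \frac{-4 + a}{-11 + a}$
$W = \frac{11}{18}$ ($W = \frac{-4 - 7}{-11 - 7} = \frac{1}{-18} \left(-11\right) = \left(- \frac{1}{18}\right) \left(-11\right) = \frac{11}{18} \approx 0.61111$)
$W^{2} = \left(\frac{11}{18}\right)^{2} = \frac{121}{324}$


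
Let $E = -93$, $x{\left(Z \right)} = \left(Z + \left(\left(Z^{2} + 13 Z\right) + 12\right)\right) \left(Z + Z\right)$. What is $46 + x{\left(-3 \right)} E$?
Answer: $-11672$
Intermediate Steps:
$x{\left(Z \right)} = 2 Z \left(12 + Z^{2} + 14 Z\right)$ ($x{\left(Z \right)} = \left(Z + \left(12 + Z^{2} + 13 Z\right)\right) 2 Z = \left(12 + Z^{2} + 14 Z\right) 2 Z = 2 Z \left(12 + Z^{2} + 14 Z\right)$)
$46 + x{\left(-3 \right)} E = 46 + 2 \left(-3\right) \left(12 + \left(-3\right)^{2} + 14 \left(-3\right)\right) \left(-93\right) = 46 + 2 \left(-3\right) \left(12 + 9 - 42\right) \left(-93\right) = 46 + 2 \left(-3\right) \left(-21\right) \left(-93\right) = 46 + 126 \left(-93\right) = 46 - 11718 = -11672$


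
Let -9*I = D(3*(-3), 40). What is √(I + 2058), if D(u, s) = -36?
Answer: √2062 ≈ 45.409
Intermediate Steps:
I = 4 (I = -⅑*(-36) = 4)
√(I + 2058) = √(4 + 2058) = √2062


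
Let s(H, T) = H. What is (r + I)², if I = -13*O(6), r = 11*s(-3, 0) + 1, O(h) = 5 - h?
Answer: 361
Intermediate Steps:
r = -32 (r = 11*(-3) + 1 = -33 + 1 = -32)
I = 13 (I = -13*(5 - 1*6) = -13*(5 - 6) = -13*(-1) = 13)
(r + I)² = (-32 + 13)² = (-19)² = 361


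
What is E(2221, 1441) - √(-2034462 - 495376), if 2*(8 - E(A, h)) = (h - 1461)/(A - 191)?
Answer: 1625/203 - I*√2529838 ≈ 8.0049 - 1590.5*I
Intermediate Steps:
E(A, h) = 8 - (-1461 + h)/(2*(-191 + A)) (E(A, h) = 8 - (h - 1461)/(2*(A - 191)) = 8 - (-1461 + h)/(2*(-191 + A)))
E(2221, 1441) - √(-2034462 - 495376) = (-1595 - 1*1441 + 16*2221)/(2*(-191 + 2221)) - √(-2034462 - 495376) = (½)*(-1595 - 1441 + 35536)/2030 - √(-2529838) = (½)*(1/2030)*32500 - I*√2529838 = 1625/203 - I*√2529838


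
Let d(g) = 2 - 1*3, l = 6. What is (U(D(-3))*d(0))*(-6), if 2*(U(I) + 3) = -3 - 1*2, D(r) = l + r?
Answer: -33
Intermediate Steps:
D(r) = 6 + r
U(I) = -11/2 (U(I) = -3 + (-3 - 1*2)/2 = -3 + (-3 - 2)/2 = -3 + (½)*(-5) = -3 - 5/2 = -11/2)
d(g) = -1 (d(g) = 2 - 3 = -1)
(U(D(-3))*d(0))*(-6) = -11/2*(-1)*(-6) = (11/2)*(-6) = -33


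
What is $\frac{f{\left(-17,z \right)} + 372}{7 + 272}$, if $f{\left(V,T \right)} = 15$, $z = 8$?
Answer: $\frac{43}{31} \approx 1.3871$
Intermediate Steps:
$\frac{f{\left(-17,z \right)} + 372}{7 + 272} = \frac{15 + 372}{7 + 272} = \frac{387}{279} = 387 \cdot \frac{1}{279} = \frac{43}{31}$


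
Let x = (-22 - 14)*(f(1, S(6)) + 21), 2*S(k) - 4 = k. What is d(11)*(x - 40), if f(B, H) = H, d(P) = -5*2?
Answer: 9760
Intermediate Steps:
d(P) = -10
S(k) = 2 + k/2
x = -936 (x = (-22 - 14)*((2 + (½)*6) + 21) = -36*((2 + 3) + 21) = -36*(5 + 21) = -36*26 = -936)
d(11)*(x - 40) = -10*(-936 - 40) = -10*(-976) = 9760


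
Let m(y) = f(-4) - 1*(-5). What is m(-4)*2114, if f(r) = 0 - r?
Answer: 19026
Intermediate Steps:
f(r) = -r
m(y) = 9 (m(y) = -1*(-4) - 1*(-5) = 4 + 5 = 9)
m(-4)*2114 = 9*2114 = 19026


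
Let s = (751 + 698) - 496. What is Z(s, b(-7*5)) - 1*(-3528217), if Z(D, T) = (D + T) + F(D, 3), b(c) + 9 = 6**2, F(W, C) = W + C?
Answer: 3530153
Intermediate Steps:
F(W, C) = C + W
b(c) = 27 (b(c) = -9 + 6**2 = -9 + 36 = 27)
s = 953 (s = 1449 - 496 = 953)
Z(D, T) = 3 + T + 2*D (Z(D, T) = (D + T) + (3 + D) = 3 + T + 2*D)
Z(s, b(-7*5)) - 1*(-3528217) = (3 + 27 + 2*953) - 1*(-3528217) = (3 + 27 + 1906) + 3528217 = 1936 + 3528217 = 3530153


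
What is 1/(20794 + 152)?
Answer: 1/20946 ≈ 4.7742e-5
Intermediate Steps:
1/(20794 + 152) = 1/20946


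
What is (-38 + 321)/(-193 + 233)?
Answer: 283/40 ≈ 7.0750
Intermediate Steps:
(-38 + 321)/(-193 + 233) = 283/40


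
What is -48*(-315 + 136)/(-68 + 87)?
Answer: 8592/19 ≈ 452.21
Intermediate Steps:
-48*(-315 + 136)/(-68 + 87) = -(-8592)/19 = -48*(-179/19) = 8592/19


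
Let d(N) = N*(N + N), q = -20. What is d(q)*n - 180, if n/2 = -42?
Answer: -67380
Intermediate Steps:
n = -84 (n = 2*(-42) = -84)
d(N) = 2*N² (d(N) = N*(2*N) = 2*N²)
d(q)*n - 180 = (2*(-20)²)*(-84) - 180 = (2*400)*(-84) - 180 = 800*(-84) - 180 = -67200 - 180 = -67380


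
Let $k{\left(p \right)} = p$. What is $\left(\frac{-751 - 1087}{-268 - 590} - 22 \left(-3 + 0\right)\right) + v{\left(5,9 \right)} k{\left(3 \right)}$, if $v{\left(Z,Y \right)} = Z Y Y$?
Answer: $\frac{550468}{429} \approx 1283.1$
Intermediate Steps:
$v{\left(Z,Y \right)} = Z Y^{2}$ ($v{\left(Z,Y \right)} = Y Z Y = Z Y^{2}$)
$\left(\frac{-751 - 1087}{-268 - 590} - 22 \left(-3 + 0\right)\right) + v{\left(5,9 \right)} k{\left(3 \right)} = \left(\frac{-751 - 1087}{-268 - 590} - 22 \left(-3 + 0\right)\right) + 5 \cdot 9^{2} \cdot 3 = \left(- \frac{1838}{-858} - 22 \left(-3\right)\right) + 5 \cdot 81 \cdot 3 = \left(\left(-1838\right) \left(- \frac{1}{858}\right) - -66\right) + 405 \cdot 3 = \left(\frac{919}{429} + 66\right) + 1215 = \frac{29233}{429} + 1215 = \frac{550468}{429}$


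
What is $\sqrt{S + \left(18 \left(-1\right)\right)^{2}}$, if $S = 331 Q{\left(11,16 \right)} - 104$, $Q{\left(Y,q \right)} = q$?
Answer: $2 \sqrt{1379} \approx 74.27$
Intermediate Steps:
$S = 5192$ ($S = 331 \cdot 16 - 104 = 5296 - 104 = 5192$)
$\sqrt{S + \left(18 \left(-1\right)\right)^{2}} = \sqrt{5192 + \left(18 \left(-1\right)\right)^{2}} = \sqrt{5192 + \left(-18\right)^{2}} = \sqrt{5192 + 324} = \sqrt{5516} = 2 \sqrt{1379}$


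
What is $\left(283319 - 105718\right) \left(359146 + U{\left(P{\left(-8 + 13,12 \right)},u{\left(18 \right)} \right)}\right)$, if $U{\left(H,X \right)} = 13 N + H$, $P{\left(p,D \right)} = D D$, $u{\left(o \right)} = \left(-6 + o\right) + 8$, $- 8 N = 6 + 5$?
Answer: $\frac{510456709377}{8} \approx 6.3807 \cdot 10^{10}$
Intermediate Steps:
$N = - \frac{11}{8}$ ($N = - \frac{6 + 5}{8} = \left(- \frac{1}{8}\right) 11 = - \frac{11}{8} \approx -1.375$)
$u{\left(o \right)} = 2 + o$
$P{\left(p,D \right)} = D^{2}$
$U{\left(H,X \right)} = - \frac{143}{8} + H$ ($U{\left(H,X \right)} = 13 \left(- \frac{11}{8}\right) + H = - \frac{143}{8} + H$)
$\left(283319 - 105718\right) \left(359146 + U{\left(P{\left(-8 + 13,12 \right)},u{\left(18 \right)} \right)}\right) = \left(283319 - 105718\right) \left(359146 - \left(\frac{143}{8} - 12^{2}\right)\right) = 177601 \left(359146 + \left(- \frac{143}{8} + 144\right)\right) = 177601 \left(359146 + \frac{1009}{8}\right) = 177601 \cdot \frac{2874177}{8} = \frac{510456709377}{8}$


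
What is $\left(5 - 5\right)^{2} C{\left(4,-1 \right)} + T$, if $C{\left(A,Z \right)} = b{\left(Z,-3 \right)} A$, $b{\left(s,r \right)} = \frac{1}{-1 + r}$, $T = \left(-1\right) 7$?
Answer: $-7$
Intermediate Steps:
$T = -7$
$C{\left(A,Z \right)} = - \frac{A}{4}$ ($C{\left(A,Z \right)} = \frac{A}{-1 - 3} = \frac{A}{-4} = - \frac{A}{4}$)
$\left(5 - 5\right)^{2} C{\left(4,-1 \right)} + T = \left(5 - 5\right)^{2} \left(\left(- \frac{1}{4}\right) 4\right) - 7 = 0^{2} \left(-1\right) - 7 = 0 \left(-1\right) - 7 = 0 - 7 = -7$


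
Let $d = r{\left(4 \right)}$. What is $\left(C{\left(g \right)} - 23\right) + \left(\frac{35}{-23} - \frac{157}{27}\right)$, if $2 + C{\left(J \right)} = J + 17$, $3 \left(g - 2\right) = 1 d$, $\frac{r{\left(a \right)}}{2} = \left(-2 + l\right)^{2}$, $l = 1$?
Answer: $- \frac{7868}{621} \approx -12.67$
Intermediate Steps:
$r{\left(a \right)} = 2$ ($r{\left(a \right)} = 2 \left(-2 + 1\right)^{2} = 2 \left(-1\right)^{2} = 2 \cdot 1 = 2$)
$d = 2$
$g = \frac{8}{3}$ ($g = 2 + \frac{1 \cdot 2}{3} = 2 + \frac{1}{3} \cdot 2 = 2 + \frac{2}{3} = \frac{8}{3} \approx 2.6667$)
$C{\left(J \right)} = 15 + J$ ($C{\left(J \right)} = -2 + \left(J + 17\right) = -2 + \left(17 + J\right) = 15 + J$)
$\left(C{\left(g \right)} - 23\right) + \left(\frac{35}{-23} - \frac{157}{27}\right) = \left(\left(15 + \frac{8}{3}\right) - 23\right) + \left(\frac{35}{-23} - \frac{157}{27}\right) = \left(\frac{53}{3} - 23\right) + \left(35 \left(- \frac{1}{23}\right) - \frac{157}{27}\right) = - \frac{16}{3} - \frac{4556}{621} = - \frac{7868}{621}$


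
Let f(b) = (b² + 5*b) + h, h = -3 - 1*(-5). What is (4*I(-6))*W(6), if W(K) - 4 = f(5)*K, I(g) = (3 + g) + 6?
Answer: 3792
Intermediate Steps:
h = 2 (h = -3 + 5 = 2)
f(b) = 2 + b² + 5*b (f(b) = (b² + 5*b) + 2 = 2 + b² + 5*b)
I(g) = 9 + g
W(K) = 4 + 52*K (W(K) = 4 + (2 + 5² + 5*5)*K = 4 + (2 + 25 + 25)*K = 4 + 52*K)
(4*I(-6))*W(6) = (4*(9 - 6))*(4 + 52*6) = (4*3)*(4 + 312) = 12*316 = 3792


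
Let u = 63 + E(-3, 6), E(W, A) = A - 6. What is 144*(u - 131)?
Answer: -9792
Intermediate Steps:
E(W, A) = -6 + A
u = 63 (u = 63 + (-6 + 6) = 63 + 0 = 63)
144*(u - 131) = 144*(63 - 131) = 144*(-68) = -9792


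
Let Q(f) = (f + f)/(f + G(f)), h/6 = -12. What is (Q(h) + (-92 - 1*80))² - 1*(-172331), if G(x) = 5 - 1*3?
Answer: 246484179/1225 ≈ 2.0121e+5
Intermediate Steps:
h = -72 (h = 6*(-12) = -72)
G(x) = 2 (G(x) = 5 - 3 = 2)
Q(f) = 2*f/(2 + f) (Q(f) = (f + f)/(f + 2) = (2*f)/(2 + f) = 2*f/(2 + f))
(Q(h) + (-92 - 1*80))² - 1*(-172331) = (2*(-72)/(2 - 72) + (-92 - 1*80))² - 1*(-172331) = (2*(-72)/(-70) + (-92 - 80))² + 172331 = (2*(-72)*(-1/70) - 172)² + 172331 = (72/35 - 172)² + 172331 = (-5948/35)² + 172331 = 35378704/1225 + 172331 = 246484179/1225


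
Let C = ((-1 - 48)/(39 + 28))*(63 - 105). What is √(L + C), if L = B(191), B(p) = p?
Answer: √995285/67 ≈ 14.890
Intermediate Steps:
L = 191
C = 2058/67 (C = -49/67*(-42) = 2058/67 ≈ 30.716)
√(L + C) = √(191 + 2058/67) = √(14855/67) = √995285/67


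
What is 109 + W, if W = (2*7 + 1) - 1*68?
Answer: 56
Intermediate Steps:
W = -53 (W = (14 + 1) - 68 = 15 - 68 = -53)
109 + W = 109 - 53 = 56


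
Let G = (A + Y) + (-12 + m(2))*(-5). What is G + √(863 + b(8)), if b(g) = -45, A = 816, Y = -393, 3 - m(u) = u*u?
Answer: 488 + √818 ≈ 516.60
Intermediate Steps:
m(u) = 3 - u² (m(u) = 3 - u*u = 3 - u²)
G = 488 (G = (816 - 393) + (-12 + (3 - 1*2²))*(-5) = 423 + (-12 + (3 - 1*4))*(-5) = 423 + (-12 + (3 - 4))*(-5) = 423 + (-12 - 1)*(-5) = 423 - 13*(-5) = 423 + 65 = 488)
G + √(863 + b(8)) = 488 + √(863 - 45) = 488 + √818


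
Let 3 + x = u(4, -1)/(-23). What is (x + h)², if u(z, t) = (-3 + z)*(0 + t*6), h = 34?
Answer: 516961/529 ≈ 977.24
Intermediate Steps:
u(z, t) = 6*t*(-3 + z) (u(z, t) = (-3 + z)*(0 + 6*t) = (-3 + z)*(6*t) = 6*t*(-3 + z))
x = -63/23 (x = -3 + (6*(-1)*(-3 + 4))/(-23) = -3 + (6*(-1)*1)*(-1/23) = -3 - 6*(-1/23) = -3 + 6/23 = -63/23 ≈ -2.7391)
(x + h)² = (-63/23 + 34)² = (719/23)² = 516961/529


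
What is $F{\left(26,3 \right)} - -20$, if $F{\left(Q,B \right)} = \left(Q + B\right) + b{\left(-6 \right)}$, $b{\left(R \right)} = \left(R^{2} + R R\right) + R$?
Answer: $115$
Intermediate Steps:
$b{\left(R \right)} = R + 2 R^{2}$ ($b{\left(R \right)} = \left(R^{2} + R^{2}\right) + R = 2 R^{2} + R = R + 2 R^{2}$)
$F{\left(Q,B \right)} = 66 + B + Q$ ($F{\left(Q,B \right)} = \left(Q + B\right) - 6 \left(1 + 2 \left(-6\right)\right) = \left(B + Q\right) - 6 \left(1 - 12\right) = \left(B + Q\right) - -66 = \left(B + Q\right) + 66 = 66 + B + Q$)
$F{\left(26,3 \right)} - -20 = \left(66 + 3 + 26\right) - -20 = 95 + 20 = 115$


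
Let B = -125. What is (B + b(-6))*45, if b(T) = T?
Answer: -5895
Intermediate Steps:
(B + b(-6))*45 = (-125 - 6)*45 = -131*45 = -5895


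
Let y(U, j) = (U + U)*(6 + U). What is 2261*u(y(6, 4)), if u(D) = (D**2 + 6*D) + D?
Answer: 49163184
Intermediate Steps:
y(U, j) = 2*U*(6 + U) (y(U, j) = (2*U)*(6 + U) = 2*U*(6 + U))
u(D) = D**2 + 7*D
2261*u(y(6, 4)) = 2261*((2*6*(6 + 6))*(7 + 2*6*(6 + 6))) = 2261*((2*6*12)*(7 + 2*6*12)) = 2261*(144*(7 + 144)) = 2261*(144*151) = 2261*21744 = 49163184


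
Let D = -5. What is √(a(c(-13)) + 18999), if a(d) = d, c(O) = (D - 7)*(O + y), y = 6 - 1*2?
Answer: 3*√2123 ≈ 138.23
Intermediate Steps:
y = 4 (y = 6 - 2 = 4)
c(O) = -48 - 12*O (c(O) = (-5 - 7)*(O + 4) = -12*(4 + O) = -48 - 12*O)
√(a(c(-13)) + 18999) = √((-48 - 12*(-13)) + 18999) = √((-48 + 156) + 18999) = √(108 + 18999) = √19107 = 3*√2123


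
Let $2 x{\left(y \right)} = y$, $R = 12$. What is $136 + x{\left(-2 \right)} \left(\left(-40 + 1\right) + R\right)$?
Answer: $163$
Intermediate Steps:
$x{\left(y \right)} = \frac{y}{2}$
$136 + x{\left(-2 \right)} \left(\left(-40 + 1\right) + R\right) = 136 + \frac{1}{2} \left(-2\right) \left(\left(-40 + 1\right) + 12\right) = 136 - \left(-39 + 12\right) = 136 - -27 = 136 + 27 = 163$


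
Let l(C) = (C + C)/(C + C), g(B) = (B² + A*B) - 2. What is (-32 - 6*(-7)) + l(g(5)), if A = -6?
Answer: 11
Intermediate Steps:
g(B) = -2 + B² - 6*B (g(B) = (B² - 6*B) - 2 = -2 + B² - 6*B)
l(C) = 1 (l(C) = (2*C)/((2*C)) = (2*C)*(1/(2*C)) = 1)
(-32 - 6*(-7)) + l(g(5)) = (-32 - 6*(-7)) + 1 = (-32 + 42) + 1 = 10 + 1 = 11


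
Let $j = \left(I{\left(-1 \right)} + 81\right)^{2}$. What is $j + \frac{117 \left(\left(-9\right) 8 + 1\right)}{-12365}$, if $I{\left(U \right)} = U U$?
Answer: $\frac{83150567}{12365} \approx 6724.7$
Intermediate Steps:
$I{\left(U \right)} = U^{2}$
$j = 6724$ ($j = \left(\left(-1\right)^{2} + 81\right)^{2} = \left(1 + 81\right)^{2} = 82^{2} = 6724$)
$j + \frac{117 \left(\left(-9\right) 8 + 1\right)}{-12365} = 6724 + \frac{117 \left(\left(-9\right) 8 + 1\right)}{-12365} = 6724 + 117 \left(-72 + 1\right) \left(- \frac{1}{12365}\right) = 6724 + 117 \left(-71\right) \left(- \frac{1}{12365}\right) = 6724 - - \frac{8307}{12365} = 6724 + \frac{8307}{12365} = \frac{83150567}{12365}$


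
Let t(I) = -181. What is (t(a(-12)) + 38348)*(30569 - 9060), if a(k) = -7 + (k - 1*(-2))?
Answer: 820934003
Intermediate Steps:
a(k) = -5 + k (a(k) = -7 + (k + 2) = -7 + (2 + k) = -5 + k)
(t(a(-12)) + 38348)*(30569 - 9060) = (-181 + 38348)*(30569 - 9060) = 38167*21509 = 820934003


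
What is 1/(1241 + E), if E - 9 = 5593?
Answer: 1/6843 ≈ 0.00014613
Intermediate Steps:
E = 5602 (E = 9 + 5593 = 5602)
1/(1241 + E) = 1/(1241 + 5602) = 1/6843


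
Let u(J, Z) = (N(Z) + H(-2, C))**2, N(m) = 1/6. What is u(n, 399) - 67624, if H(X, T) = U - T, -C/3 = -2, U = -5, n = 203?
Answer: -2430239/36 ≈ -67507.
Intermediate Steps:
C = 6 (C = -3*(-2) = 6)
H(X, T) = -5 - T
N(m) = 1/6
u(J, Z) = 4225/36 (u(J, Z) = (1/6 + (-5 - 1*6))**2 = (1/6 + (-5 - 6))**2 = (1/6 - 11)**2 = (-65/6)**2 = 4225/36)
u(n, 399) - 67624 = 4225/36 - 67624 = -2430239/36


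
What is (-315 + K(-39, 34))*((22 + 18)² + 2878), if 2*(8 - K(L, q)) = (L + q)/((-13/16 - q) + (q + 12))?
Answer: -245900414/179 ≈ -1.3737e+6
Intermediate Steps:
K(L, q) = 8 - 8*L/179 - 8*q/179 (K(L, q) = 8 - (L + q)/(2*((-13/16 - q) + (q + 12))) = 8 - (L + q)/(2*((-13*1/16 - q) + (12 + q))) = 8 - (L + q)/(2*((-13/16 - q) + (12 + q))) = 8 - (L + q)/(2*179/16) = 8 - (L + q)*16/(2*179) = 8 - (16*L/179 + 16*q/179)/2 = 8 + (-8*L/179 - 8*q/179) = 8 - 8*L/179 - 8*q/179)
(-315 + K(-39, 34))*((22 + 18)² + 2878) = (-315 + (8 - 8/179*(-39) - 8/179*34))*((22 + 18)² + 2878) = (-315 + (8 + 312/179 - 272/179))*(40² + 2878) = (-315 + 1472/179)*(1600 + 2878) = -54913/179*4478 = -245900414/179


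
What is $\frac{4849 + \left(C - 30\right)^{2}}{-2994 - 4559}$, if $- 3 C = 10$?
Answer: $- \frac{7663}{9711} \approx -0.78911$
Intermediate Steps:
$C = - \frac{10}{3}$ ($C = \left(- \frac{1}{3}\right) 10 = - \frac{10}{3} \approx -3.3333$)
$\frac{4849 + \left(C - 30\right)^{2}}{-2994 - 4559} = \frac{4849 + \left(- \frac{10}{3} - 30\right)^{2}}{-2994 - 4559} = \frac{4849 + \left(- \frac{100}{3}\right)^{2}}{-7553} = \left(4849 + \frac{10000}{9}\right) \left(- \frac{1}{7553}\right) = \frac{53641}{9} \left(- \frac{1}{7553}\right) = - \frac{7663}{9711}$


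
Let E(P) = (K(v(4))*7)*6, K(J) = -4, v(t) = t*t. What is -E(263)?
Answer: 168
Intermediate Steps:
v(t) = t²
E(P) = -168 (E(P) = -4*7*6 = -28*6 = -168)
-E(263) = -1*(-168) = 168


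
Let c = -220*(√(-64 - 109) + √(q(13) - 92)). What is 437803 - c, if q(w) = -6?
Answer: 437803 + 220*I*√173 + 1540*I*√2 ≈ 4.378e+5 + 5071.5*I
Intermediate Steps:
c = -1540*I*√2 - 220*I*√173 (c = -220*(√(-64 - 109) + √(-6 - 92)) = -220*(√(-173) + √(-98)) = -220*(I*√173 + 7*I*√2) = -1540*I*√2 - 220*I*√173 ≈ -5071.5*I)
437803 - c = 437803 - 220*I*(-√173 - 7*√2)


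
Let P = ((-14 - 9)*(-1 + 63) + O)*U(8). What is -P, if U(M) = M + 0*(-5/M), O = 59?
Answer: 10936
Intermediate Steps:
U(M) = M (U(M) = M + 0 = M)
P = -10936 (P = ((-14 - 9)*(-1 + 63) + 59)*8 = (-23*62 + 59)*8 = (-1426 + 59)*8 = -1367*8 = -10936)
-P = -1*(-10936) = 10936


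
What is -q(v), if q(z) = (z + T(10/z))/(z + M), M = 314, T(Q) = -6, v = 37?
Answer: -31/351 ≈ -0.088319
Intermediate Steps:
q(z) = (-6 + z)/(314 + z) (q(z) = (z - 6)/(z + 314) = (-6 + z)/(314 + z))
-q(v) = -(-6 + 37)/(314 + 37) = -31/351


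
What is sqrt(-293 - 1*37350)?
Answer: I*sqrt(37643) ≈ 194.02*I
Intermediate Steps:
sqrt(-293 - 1*37350) = sqrt(-293 - 37350) = sqrt(-37643) = I*sqrt(37643)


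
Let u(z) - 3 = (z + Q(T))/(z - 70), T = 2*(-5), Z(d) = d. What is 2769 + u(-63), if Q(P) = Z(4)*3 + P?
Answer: 368737/133 ≈ 2772.5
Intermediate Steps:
T = -10
Q(P) = 12 + P (Q(P) = 4*3 + P = 12 + P)
u(z) = 3 + (2 + z)/(-70 + z) (u(z) = 3 + (z + (12 - 10))/(z - 70) = 3 + (z + 2)/(-70 + z) = 3 + (2 + z)/(-70 + z))
2769 + u(-63) = 2769 + 4*(-52 - 63)/(-70 - 63) = 2769 + 4*(-115)/(-133) = 2769 + 4*(-1/133)*(-115) = 2769 + 460/133 = 368737/133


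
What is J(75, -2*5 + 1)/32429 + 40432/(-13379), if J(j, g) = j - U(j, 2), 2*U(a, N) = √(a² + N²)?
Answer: -1310165903/433867591 - √5629/64858 ≈ -3.0209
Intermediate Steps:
U(a, N) = √(N² + a²)/2 (U(a, N) = √(a² + N²)/2 = √(N² + a²)/2)
J(j, g) = j - √(4 + j²)/2 (J(j, g) = j - √(2² + j²)/2 = j - √(4 + j²)/2)
J(75, -2*5 + 1)/32429 + 40432/(-13379) = (75 - √(4 + 75²)/2)/32429 + 40432/(-13379) = (75 - √(4 + 5625)/2)*(1/32429) + 40432*(-1/13379) = (75 - √5629/2)*(1/32429) - 40432/13379 = (75/32429 - √5629/64858) - 40432/13379 = -1310165903/433867591 - √5629/64858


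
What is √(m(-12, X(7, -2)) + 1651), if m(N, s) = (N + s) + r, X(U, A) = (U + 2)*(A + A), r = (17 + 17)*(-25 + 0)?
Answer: √753 ≈ 27.441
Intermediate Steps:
r = -850 (r = 34*(-25) = -850)
X(U, A) = 2*A*(2 + U) (X(U, A) = (2 + U)*(2*A) = 2*A*(2 + U))
m(N, s) = -850 + N + s (m(N, s) = (N + s) - 850 = -850 + N + s)
√(m(-12, X(7, -2)) + 1651) = √((-850 - 12 + 2*(-2)*(2 + 7)) + 1651) = √((-850 - 12 + 2*(-2)*9) + 1651) = √((-850 - 12 - 36) + 1651) = √(-898 + 1651) = √753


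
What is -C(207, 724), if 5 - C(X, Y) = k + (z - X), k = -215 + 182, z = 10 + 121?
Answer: -114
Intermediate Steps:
z = 131
k = -33
C(X, Y) = -93 + X (C(X, Y) = 5 - (-33 + (131 - X)) = 5 - (98 - X) = 5 + (-98 + X) = -93 + X)
-C(207, 724) = -(-93 + 207) = -1*114 = -114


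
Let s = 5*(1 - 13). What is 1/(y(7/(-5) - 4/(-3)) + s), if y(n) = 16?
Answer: -1/44 ≈ -0.022727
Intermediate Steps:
s = -60 (s = 5*(-12) = -60)
1/(y(7/(-5) - 4/(-3)) + s) = 1/(16 - 60) = 1/(-44) = -1/44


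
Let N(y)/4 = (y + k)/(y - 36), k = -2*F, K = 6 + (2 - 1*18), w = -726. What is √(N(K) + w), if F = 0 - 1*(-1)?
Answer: I*√383502/23 ≈ 26.925*I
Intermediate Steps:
F = 1 (F = 0 + 1 = 1)
K = -10 (K = 6 + (2 - 18) = 6 - 16 = -10)
k = -2 (k = -2*1 = -2)
N(y) = 4*(-2 + y)/(-36 + y) (N(y) = 4*((y - 2)/(y - 36)) = 4*((-2 + y)/(-36 + y)) = 4*(-2 + y)/(-36 + y))
√(N(K) + w) = √(4*(-2 - 10)/(-36 - 10) - 726) = √(4*(-12)/(-46) - 726) = √(4*(-1/46)*(-12) - 726) = √(24/23 - 726) = √(-16674/23) = I*√383502/23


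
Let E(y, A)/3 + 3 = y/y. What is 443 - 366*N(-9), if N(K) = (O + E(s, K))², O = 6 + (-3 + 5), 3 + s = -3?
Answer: -1021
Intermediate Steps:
s = -6 (s = -3 - 3 = -6)
O = 8 (O = 6 + 2 = 8)
E(y, A) = -6 (E(y, A) = -9 + 3*(y/y) = -9 + 3*1 = -9 + 3 = -6)
N(K) = 4 (N(K) = (8 - 6)² = 2² = 4)
443 - 366*N(-9) = 443 - 366*4 = 443 - 1464 = -1021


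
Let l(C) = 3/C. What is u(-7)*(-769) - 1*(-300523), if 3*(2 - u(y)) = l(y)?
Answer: 2092126/7 ≈ 2.9888e+5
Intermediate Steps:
u(y) = 2 - 1/y
u(-7)*(-769) - 1*(-300523) = (2 - 1/(-7))*(-769) - 1*(-300523) = (2 - 1*(-⅐))*(-769) + 300523 = (2 + ⅐)*(-769) + 300523 = (15/7)*(-769) + 300523 = -11535/7 + 300523 = 2092126/7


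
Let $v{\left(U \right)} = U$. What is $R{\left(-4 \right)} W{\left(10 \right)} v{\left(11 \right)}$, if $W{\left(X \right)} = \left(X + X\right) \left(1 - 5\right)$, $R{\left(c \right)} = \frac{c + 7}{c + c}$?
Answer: $330$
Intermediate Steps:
$R{\left(c \right)} = \frac{7 + c}{2 c}$
$W{\left(X \right)} = - 8 X$ ($W{\left(X \right)} = 2 X \left(-4\right) = - 8 X$)
$R{\left(-4 \right)} W{\left(10 \right)} v{\left(11 \right)} = \frac{7 - 4}{2 \left(-4\right)} \left(\left(-8\right) 10\right) 11 = \frac{1}{2} \left(- \frac{1}{4}\right) 3 \left(-80\right) 11 = \left(- \frac{3}{8}\right) \left(-80\right) 11 = 30 \cdot 11 = 330$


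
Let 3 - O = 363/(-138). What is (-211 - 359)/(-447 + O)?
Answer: 26220/20303 ≈ 1.2914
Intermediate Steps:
O = 259/46 (O = 3 - 363/(-138) = 3 - 363*(-1)/138 = 3 - 1*(-121/46) = 3 + 121/46 = 259/46 ≈ 5.6304)
(-211 - 359)/(-447 + O) = (-211 - 359)/(-447 + 259/46) = -570/(-20303/46) = -570*(-46/20303) = 26220/20303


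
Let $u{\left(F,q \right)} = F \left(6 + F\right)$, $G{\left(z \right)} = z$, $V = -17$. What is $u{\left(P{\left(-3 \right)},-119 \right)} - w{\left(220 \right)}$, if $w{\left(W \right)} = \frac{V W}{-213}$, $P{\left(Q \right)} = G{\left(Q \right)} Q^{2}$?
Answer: $\frac{117031}{213} \approx 549.44$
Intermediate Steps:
$P{\left(Q \right)} = Q^{3}$ ($P{\left(Q \right)} = Q Q^{2} = Q^{3}$)
$w{\left(W \right)} = \frac{17 W}{213}$ ($w{\left(W \right)} = \frac{\left(-17\right) W}{-213} = - 17 W \left(- \frac{1}{213}\right) = \frac{17 W}{213}$)
$u{\left(P{\left(-3 \right)},-119 \right)} - w{\left(220 \right)} = \left(-3\right)^{3} \left(6 + \left(-3\right)^{3}\right) - \frac{17}{213} \cdot 220 = - 27 \left(6 - 27\right) - \frac{3740}{213} = \left(-27\right) \left(-21\right) - \frac{3740}{213} = 567 - \frac{3740}{213} = \frac{117031}{213}$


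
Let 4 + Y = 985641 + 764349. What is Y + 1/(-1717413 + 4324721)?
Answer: 4562752497689/2607308 ≈ 1.7500e+6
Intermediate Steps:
Y = 1749986 (Y = -4 + (985641 + 764349) = -4 + 1749990 = 1749986)
Y + 1/(-1717413 + 4324721) = 1749986 + 1/(-1717413 + 4324721) = 1749986 + 1/2607308 = 4562752497689/2607308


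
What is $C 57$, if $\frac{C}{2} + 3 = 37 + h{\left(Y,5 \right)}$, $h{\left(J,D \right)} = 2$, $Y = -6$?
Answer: $4104$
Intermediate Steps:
$C = 72$ ($C = -6 + 2 \left(37 + 2\right) = -6 + 2 \cdot 39 = -6 + 78 = 72$)
$C 57 = 72 \cdot 57 = 4104$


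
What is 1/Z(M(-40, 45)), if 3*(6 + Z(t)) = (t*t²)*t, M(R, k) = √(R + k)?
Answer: 3/7 ≈ 0.42857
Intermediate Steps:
Z(t) = -6 + t⁴/3 (Z(t) = -6 + ((t*t²)*t)/3 = -6 + (t³*t)/3 = -6 + t⁴/3)
1/Z(M(-40, 45)) = 1/(-6 + (√(-40 + 45))⁴/3) = 1/(-6 + (√5)⁴/3) = 1/(-6 + (⅓)*25) = 1/(-6 + 25/3) = 1/(7/3) = 3/7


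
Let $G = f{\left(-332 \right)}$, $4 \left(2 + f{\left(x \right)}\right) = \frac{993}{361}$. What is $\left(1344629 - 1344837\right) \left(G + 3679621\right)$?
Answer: $- \frac{276295283108}{361} \approx -7.6536 \cdot 10^{8}$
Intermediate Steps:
$f{\left(x \right)} = - \frac{1895}{1444}$ ($f{\left(x \right)} = -2 + \frac{993 \cdot \frac{1}{361}}{4} = -2 + \frac{1}{4} \cdot \frac{993}{361} = -2 + \frac{993}{1444} = - \frac{1895}{1444}$)
$G = - \frac{1895}{1444} \approx -1.3123$
$\left(1344629 - 1344837\right) \left(G + 3679621\right) = \left(1344629 - 1344837\right) \left(- \frac{1895}{1444} + 3679621\right) = \left(-208\right) \frac{5313370829}{1444} = - \frac{276295283108}{361}$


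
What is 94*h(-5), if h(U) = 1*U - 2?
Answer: -658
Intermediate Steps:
h(U) = -2 + U (h(U) = U - 2 = -2 + U)
94*h(-5) = 94*(-2 - 5) = 94*(-7) = -658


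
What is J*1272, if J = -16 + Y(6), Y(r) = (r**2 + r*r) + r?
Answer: 78864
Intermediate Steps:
Y(r) = r + 2*r**2 (Y(r) = (r**2 + r**2) + r = 2*r**2 + r = r + 2*r**2)
J = 62 (J = -16 + 6*(1 + 2*6) = -16 + 6*(1 + 12) = -16 + 6*13 = -16 + 78 = 62)
J*1272 = 62*1272 = 78864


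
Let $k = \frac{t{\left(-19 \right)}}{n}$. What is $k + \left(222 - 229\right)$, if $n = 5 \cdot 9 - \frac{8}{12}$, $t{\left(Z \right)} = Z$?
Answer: $- \frac{52}{7} \approx -7.4286$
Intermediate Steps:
$n = \frac{133}{3}$ ($n = 45 - \frac{2}{3} = \frac{133}{3} \approx 44.333$)
$k = - \frac{3}{7}$ ($k = - \frac{19}{\frac{133}{3}} = \left(-19\right) \frac{3}{133} = - \frac{3}{7} \approx -0.42857$)
$k + \left(222 - 229\right) = - \frac{3}{7} + \left(222 - 229\right) = - \frac{3}{7} - 7 = - \frac{52}{7}$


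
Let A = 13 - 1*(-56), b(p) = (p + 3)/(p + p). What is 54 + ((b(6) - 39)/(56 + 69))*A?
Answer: 16443/500 ≈ 32.886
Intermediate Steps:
b(p) = (3 + p)/(2*p) (b(p) = (3 + p)/((2*p)) = (3 + p)*(1/(2*p)) = (3 + p)/(2*p))
A = 69 (A = 13 + 56 = 69)
54 + ((b(6) - 39)/(56 + 69))*A = 54 + (((1/2)*(3 + 6)/6 - 39)/(56 + 69))*69 = 54 + (((1/2)*(1/6)*9 - 39)/125)*69 = 54 + ((3/4 - 39)*(1/125))*69 = 54 - 153/4*1/125*69 = 54 - 153/500*69 = 54 - 10557/500 = 16443/500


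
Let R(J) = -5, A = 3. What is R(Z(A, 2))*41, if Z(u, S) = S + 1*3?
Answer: -205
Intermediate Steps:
Z(u, S) = 3 + S (Z(u, S) = S + 3 = 3 + S)
R(Z(A, 2))*41 = -5*41 = -205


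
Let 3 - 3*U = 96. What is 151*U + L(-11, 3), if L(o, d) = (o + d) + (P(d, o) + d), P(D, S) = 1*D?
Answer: -4683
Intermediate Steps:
P(D, S) = D
L(o, d) = o + 3*d (L(o, d) = (o + d) + (d + d) = (d + o) + 2*d = o + 3*d)
U = -31 (U = 1 - ⅓*96 = 1 - 32 = -31)
151*U + L(-11, 3) = 151*(-31) + (-11 + 3*3) = -4681 + (-11 + 9) = -4681 - 2 = -4683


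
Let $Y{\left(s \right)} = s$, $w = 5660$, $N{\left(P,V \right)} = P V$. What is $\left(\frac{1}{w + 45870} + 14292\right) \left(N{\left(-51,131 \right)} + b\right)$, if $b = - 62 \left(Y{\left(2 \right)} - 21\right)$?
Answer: $- \frac{4052776585783}{51530} \approx -7.8649 \cdot 10^{7}$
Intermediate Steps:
$b = 1178$ ($b = - 62 \left(2 - 21\right) = \left(-62\right) \left(-19\right) = 1178$)
$\left(\frac{1}{w + 45870} + 14292\right) \left(N{\left(-51,131 \right)} + b\right) = \left(\frac{1}{5660 + 45870} + 14292\right) \left(\left(-51\right) 131 + 1178\right) = \left(\frac{1}{51530} + 14292\right) \left(-6681 + 1178\right) = \left(\frac{1}{51530} + 14292\right) \left(-5503\right) = \frac{736466761}{51530} \left(-5503\right) = - \frac{4052776585783}{51530}$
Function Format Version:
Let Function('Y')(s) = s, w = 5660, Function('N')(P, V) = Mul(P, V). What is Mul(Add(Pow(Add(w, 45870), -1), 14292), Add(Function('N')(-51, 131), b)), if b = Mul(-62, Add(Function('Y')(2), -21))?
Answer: Rational(-4052776585783, 51530) ≈ -7.8649e+7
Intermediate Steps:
b = 1178 (b = Mul(-62, Add(2, -21)) = Mul(-62, -19) = 1178)
Mul(Add(Pow(Add(w, 45870), -1), 14292), Add(Function('N')(-51, 131), b)) = Mul(Add(Pow(Add(5660, 45870), -1), 14292), Add(Mul(-51, 131), 1178)) = Mul(Add(Pow(51530, -1), 14292), Add(-6681, 1178)) = Mul(Add(Rational(1, 51530), 14292), -5503) = Mul(Rational(736466761, 51530), -5503) = Rational(-4052776585783, 51530)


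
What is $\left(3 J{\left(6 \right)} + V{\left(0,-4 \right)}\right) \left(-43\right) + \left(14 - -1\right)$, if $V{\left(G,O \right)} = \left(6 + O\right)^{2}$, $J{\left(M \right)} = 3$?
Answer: $-544$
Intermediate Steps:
$\left(3 J{\left(6 \right)} + V{\left(0,-4 \right)}\right) \left(-43\right) + \left(14 - -1\right) = \left(3 \cdot 3 + \left(6 - 4\right)^{2}\right) \left(-43\right) + \left(14 - -1\right) = \left(9 + 2^{2}\right) \left(-43\right) + \left(14 + 1\right) = \left(9 + 4\right) \left(-43\right) + 15 = 13 \left(-43\right) + 15 = -559 + 15 = -544$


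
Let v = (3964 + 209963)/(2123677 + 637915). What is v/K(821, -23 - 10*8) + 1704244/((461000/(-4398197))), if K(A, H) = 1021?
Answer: -43308374908198274177/2663583779000 ≈ -1.6259e+7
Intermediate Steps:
v = 3507/45272 (v = 213927/2761592 = 213927*(1/2761592) = 3507/45272 ≈ 0.077465)
v/K(821, -23 - 10*8) + 1704244/((461000/(-4398197))) = (3507/45272)/1021 + 1704244/((461000/(-4398197))) = (3507/45272)*(1/1021) + 1704244/((461000*(-1/4398197))) = 3507/46222712 + 1704244/(-461000/4398197) = 3507/46222712 + 1704244*(-4398197/461000) = 3507/46222712 - 1873900212017/115250 = -43308374908198274177/2663583779000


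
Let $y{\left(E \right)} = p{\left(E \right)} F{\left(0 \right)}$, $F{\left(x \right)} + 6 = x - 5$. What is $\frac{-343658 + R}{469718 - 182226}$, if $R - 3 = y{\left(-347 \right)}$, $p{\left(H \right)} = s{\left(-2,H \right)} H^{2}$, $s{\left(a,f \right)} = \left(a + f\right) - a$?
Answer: $\frac{229628749}{143746} \approx 1597.5$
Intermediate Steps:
$s{\left(a,f \right)} = f$
$F{\left(x \right)} = -11 + x$ ($F{\left(x \right)} = -6 + \left(x - 5\right) = -6 + \left(-5 + x\right) = -11 + x$)
$p{\left(H \right)} = H^{3}$ ($p{\left(H \right)} = H H^{2} = H^{3}$)
$y{\left(E \right)} = - 11 E^{3}$ ($y{\left(E \right)} = E^{3} \left(-11 + 0\right) = E^{3} \left(-11\right) = - 11 E^{3}$)
$R = 459601156$ ($R = 3 - 11 \left(-347\right)^{3} = 3 - -459601153 = 3 + 459601153 = 459601156$)
$\frac{-343658 + R}{469718 - 182226} = \frac{-343658 + 459601156}{469718 - 182226} = \frac{459257498}{287492} = 459257498 \cdot \frac{1}{287492} = \frac{229628749}{143746}$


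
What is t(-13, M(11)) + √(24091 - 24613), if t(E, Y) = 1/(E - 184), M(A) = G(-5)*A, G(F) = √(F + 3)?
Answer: -1/197 + 3*I*√58 ≈ -0.0050761 + 22.847*I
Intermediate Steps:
G(F) = √(3 + F)
M(A) = I*A*√2 (M(A) = √(3 - 5)*A = √(-2)*A = (I*√2)*A = I*A*√2)
t(E, Y) = 1/(-184 + E)
t(-13, M(11)) + √(24091 - 24613) = 1/(-184 - 13) + √(24091 - 24613) = 1/(-197) + √(-522) = -1/197 + 3*I*√58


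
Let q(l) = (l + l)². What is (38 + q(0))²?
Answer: 1444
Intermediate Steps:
q(l) = 4*l² (q(l) = (2*l)² = 4*l²)
(38 + q(0))² = (38 + 4*0²)² = (38 + 4*0)² = (38 + 0)² = 38² = 1444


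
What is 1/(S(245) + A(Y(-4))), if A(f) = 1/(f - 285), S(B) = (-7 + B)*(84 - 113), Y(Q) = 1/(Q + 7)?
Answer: -854/5894311 ≈ -0.00014489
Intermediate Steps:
Y(Q) = 1/(7 + Q)
S(B) = 203 - 29*B (S(B) = (-7 + B)*(-29) = 203 - 29*B)
A(f) = 1/(-285 + f)
1/(S(245) + A(Y(-4))) = 1/((203 - 29*245) + 1/(-285 + 1/(7 - 4))) = 1/((203 - 7105) + 1/(-285 + 1/3)) = 1/(-6902 + 1/(-285 + ⅓)) = 1/(-6902 + 1/(-854/3)) = 1/(-6902 - 3/854) = 1/(-5894311/854) = -854/5894311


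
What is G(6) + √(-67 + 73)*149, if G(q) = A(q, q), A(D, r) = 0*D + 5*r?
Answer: 30 + 149*√6 ≈ 394.97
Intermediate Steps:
A(D, r) = 5*r (A(D, r) = 0 + 5*r = 5*r)
G(q) = 5*q
G(6) + √(-67 + 73)*149 = 5*6 + √(-67 + 73)*149 = 30 + √6*149 = 30 + 149*√6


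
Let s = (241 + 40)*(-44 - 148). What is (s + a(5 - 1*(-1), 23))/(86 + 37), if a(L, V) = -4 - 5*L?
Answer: -53986/123 ≈ -438.91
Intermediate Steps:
s = -53952 (s = 281*(-192) = -53952)
(s + a(5 - 1*(-1), 23))/(86 + 37) = (-53952 + (-4 - 5*(5 - 1*(-1))))/(86 + 37) = (-53952 + (-4 - 5*(5 + 1)))/123 = (-53952 + (-4 - 5*6))*(1/123) = (-53952 + (-4 - 30))*(1/123) = (-53952 - 34)*(1/123) = -53986*1/123 = -53986/123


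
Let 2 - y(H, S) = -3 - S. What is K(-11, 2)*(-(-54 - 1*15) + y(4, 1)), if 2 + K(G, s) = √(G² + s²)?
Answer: -150 + 375*√5 ≈ 688.53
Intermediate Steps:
y(H, S) = 5 + S (y(H, S) = 2 - (-3 - S) = 2 + (3 + S) = 5 + S)
K(G, s) = -2 + √(G² + s²)
K(-11, 2)*(-(-54 - 1*15) + y(4, 1)) = (-2 + √((-11)² + 2²))*(-(-54 - 1*15) + (5 + 1)) = (-2 + √(121 + 4))*(-(-54 - 15) + 6) = (-2 + √125)*(-1*(-69) + 6) = (-2 + 5*√5)*(69 + 6) = (-2 + 5*√5)*75 = -150 + 375*√5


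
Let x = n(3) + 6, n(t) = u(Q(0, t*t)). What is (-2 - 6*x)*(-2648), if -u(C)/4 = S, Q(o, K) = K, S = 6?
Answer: -280688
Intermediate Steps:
u(C) = -24 (u(C) = -4*6 = -24)
n(t) = -24
x = -18 (x = -24 + 6 = -18)
(-2 - 6*x)*(-2648) = (-2 - 6*(-18))*(-2648) = (-2 - 1*(-108))*(-2648) = (-2 + 108)*(-2648) = 106*(-2648) = -280688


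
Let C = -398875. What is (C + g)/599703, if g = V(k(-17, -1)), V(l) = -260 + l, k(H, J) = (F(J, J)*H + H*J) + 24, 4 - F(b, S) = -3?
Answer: -133071/199901 ≈ -0.66568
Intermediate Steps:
F(b, S) = 7 (F(b, S) = 4 - 1*(-3) = 4 + 3 = 7)
k(H, J) = 24 + 7*H + H*J (k(H, J) = (7*H + H*J) + 24 = 24 + 7*H + H*J)
g = -338 (g = -260 + (24 + 7*(-17) - 17*(-1)) = -260 + (24 - 119 + 17) = -260 - 78 = -338)
(C + g)/599703 = (-398875 - 338)/599703 = -399213*1/599703 = -133071/199901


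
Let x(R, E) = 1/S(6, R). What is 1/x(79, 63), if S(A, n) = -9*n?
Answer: -711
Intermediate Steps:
x(R, E) = -1/(9*R) (x(R, E) = 1/(-9*R) = -1/(9*R))
1/x(79, 63) = 1/(-⅑/79) = 1/(-⅑*1/79) = 1/(-1/711) = -711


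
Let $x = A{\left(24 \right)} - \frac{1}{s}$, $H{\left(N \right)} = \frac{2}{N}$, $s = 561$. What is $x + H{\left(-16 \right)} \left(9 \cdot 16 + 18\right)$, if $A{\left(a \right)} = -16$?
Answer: $- \frac{81349}{2244} \approx -36.252$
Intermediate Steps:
$x = - \frac{8977}{561}$ ($x = -16 - \frac{1}{561} = - \frac{8977}{561} \approx -16.002$)
$x + H{\left(-16 \right)} \left(9 \cdot 16 + 18\right) = - \frac{8977}{561} + \frac{2}{-16} \left(9 \cdot 16 + 18\right) = - \frac{8977}{561} + 2 \left(- \frac{1}{16}\right) \left(144 + 18\right) = - \frac{8977}{561} - \frac{81}{4} = - \frac{81349}{2244}$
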